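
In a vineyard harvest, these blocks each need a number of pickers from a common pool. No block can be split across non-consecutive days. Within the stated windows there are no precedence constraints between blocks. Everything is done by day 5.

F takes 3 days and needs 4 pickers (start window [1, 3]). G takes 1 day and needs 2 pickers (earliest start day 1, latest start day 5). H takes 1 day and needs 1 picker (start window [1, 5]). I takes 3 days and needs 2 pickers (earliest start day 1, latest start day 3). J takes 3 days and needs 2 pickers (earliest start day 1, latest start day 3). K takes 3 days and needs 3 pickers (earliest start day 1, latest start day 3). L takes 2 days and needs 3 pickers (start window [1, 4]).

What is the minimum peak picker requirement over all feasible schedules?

11

Early-start (F@1, G@1, H@1, I@1, J@1, K@1, L@1) gives peak 17: d1:17  d2:14  d3:11  d4:0  d5:0.
Shift K→2, L→4.
Schedule F@1, G@1, H@1, I@1, J@1, K@2, L@4: d1:11  d2:11  d3:11  d4:6  d5:3 — peak 11.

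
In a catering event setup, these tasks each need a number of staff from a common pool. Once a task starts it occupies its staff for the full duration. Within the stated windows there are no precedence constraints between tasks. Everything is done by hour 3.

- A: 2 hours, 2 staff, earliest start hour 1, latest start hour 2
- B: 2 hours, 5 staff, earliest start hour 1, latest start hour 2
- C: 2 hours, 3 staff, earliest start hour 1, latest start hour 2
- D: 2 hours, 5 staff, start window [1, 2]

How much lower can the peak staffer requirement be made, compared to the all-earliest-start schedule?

Early-start peak: h1:15  h2:15  h3:0 ⇒ 15.
Leveled (A@1, B@1, C@1, D@1): h1:15  h2:15  h3:0 ⇒ 15.
Reduction 15 − 15 = 0.

0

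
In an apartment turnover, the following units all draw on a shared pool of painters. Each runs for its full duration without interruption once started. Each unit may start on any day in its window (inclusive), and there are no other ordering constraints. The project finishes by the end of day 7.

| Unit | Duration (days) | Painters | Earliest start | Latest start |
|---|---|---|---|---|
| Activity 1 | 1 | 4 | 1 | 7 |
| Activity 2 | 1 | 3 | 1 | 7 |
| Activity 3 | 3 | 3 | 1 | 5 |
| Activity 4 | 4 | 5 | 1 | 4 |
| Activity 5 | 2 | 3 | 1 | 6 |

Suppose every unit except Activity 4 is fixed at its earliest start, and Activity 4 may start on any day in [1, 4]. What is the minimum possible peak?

13

Activity 4@1: d1:18  d2:11  d3:8  d4:5  d5:0  d6:0  d7:0 → peak 18
Activity 4@2: d1:13  d2:11  d3:8  d4:5  d5:5  d6:0  d7:0 → peak 13
Activity 4@3: d1:13  d2:6  d3:8  d4:5  d5:5  d6:5  d7:0 → peak 13
Activity 4@4: d1:13  d2:6  d3:3  d4:5  d5:5  d6:5  d7:5 → peak 13
Best is Activity 4@2, peak 13.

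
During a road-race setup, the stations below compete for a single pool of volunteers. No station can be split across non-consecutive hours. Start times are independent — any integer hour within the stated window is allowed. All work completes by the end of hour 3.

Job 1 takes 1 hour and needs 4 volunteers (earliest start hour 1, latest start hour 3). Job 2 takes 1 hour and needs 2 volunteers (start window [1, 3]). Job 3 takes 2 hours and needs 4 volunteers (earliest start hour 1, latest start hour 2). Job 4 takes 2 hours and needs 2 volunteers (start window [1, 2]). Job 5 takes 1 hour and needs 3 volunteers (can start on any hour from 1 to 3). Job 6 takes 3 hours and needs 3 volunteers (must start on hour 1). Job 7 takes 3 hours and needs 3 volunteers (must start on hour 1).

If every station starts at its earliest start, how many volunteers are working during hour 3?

At early start, hour 3 has: Job 6, Job 7.
Demand: 3 + 3 = 6.

6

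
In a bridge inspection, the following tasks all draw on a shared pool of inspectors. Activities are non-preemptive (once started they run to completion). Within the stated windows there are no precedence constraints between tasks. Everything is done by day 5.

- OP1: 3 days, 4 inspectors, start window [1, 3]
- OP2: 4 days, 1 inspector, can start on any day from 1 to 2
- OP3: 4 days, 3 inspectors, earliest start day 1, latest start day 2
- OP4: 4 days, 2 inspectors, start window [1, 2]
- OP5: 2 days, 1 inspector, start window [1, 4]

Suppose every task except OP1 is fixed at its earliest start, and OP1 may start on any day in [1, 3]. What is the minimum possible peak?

10

OP1@1: d1:11  d2:11  d3:10  d4:6  d5:0 → peak 11
OP1@2: d1:7  d2:11  d3:10  d4:10  d5:0 → peak 11
OP1@3: d1:7  d2:7  d3:10  d4:10  d5:4 → peak 10
Best is OP1@3, peak 10.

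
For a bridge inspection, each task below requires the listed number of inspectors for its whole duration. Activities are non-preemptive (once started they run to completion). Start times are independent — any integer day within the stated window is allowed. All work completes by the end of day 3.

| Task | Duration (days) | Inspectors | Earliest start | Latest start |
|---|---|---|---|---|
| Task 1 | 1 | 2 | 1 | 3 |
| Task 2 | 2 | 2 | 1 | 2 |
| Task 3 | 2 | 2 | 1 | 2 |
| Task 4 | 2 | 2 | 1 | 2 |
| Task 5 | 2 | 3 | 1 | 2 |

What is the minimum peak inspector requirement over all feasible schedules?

9

Early-start (Task 1@1, Task 2@1, Task 3@1, Task 4@1, Task 5@1) gives peak 11: d1:11  d2:9  d3:0.
Shift Task 5→2.
Schedule Task 1@1, Task 2@1, Task 3@1, Task 4@1, Task 5@2: d1:8  d2:9  d3:3 — peak 9.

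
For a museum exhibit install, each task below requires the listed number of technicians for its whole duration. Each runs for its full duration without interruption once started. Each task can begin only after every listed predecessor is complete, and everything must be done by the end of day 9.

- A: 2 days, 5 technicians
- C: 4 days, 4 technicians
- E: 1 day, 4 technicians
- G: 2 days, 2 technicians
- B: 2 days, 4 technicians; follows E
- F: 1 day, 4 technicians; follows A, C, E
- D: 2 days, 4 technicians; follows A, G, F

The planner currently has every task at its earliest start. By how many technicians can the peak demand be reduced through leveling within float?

7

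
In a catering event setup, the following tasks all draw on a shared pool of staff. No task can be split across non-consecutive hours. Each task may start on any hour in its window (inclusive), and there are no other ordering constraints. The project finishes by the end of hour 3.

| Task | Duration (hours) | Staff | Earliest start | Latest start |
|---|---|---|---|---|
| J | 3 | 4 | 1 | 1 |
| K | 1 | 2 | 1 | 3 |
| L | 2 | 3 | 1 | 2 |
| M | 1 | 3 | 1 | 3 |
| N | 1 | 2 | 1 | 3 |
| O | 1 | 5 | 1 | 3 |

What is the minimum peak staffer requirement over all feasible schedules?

Early-start (J@1, K@1, L@1, M@1, N@1, O@1) gives peak 19: h1:19  h2:7  h3:4.
Shift M→2, O→3.
Schedule J@1, K@1, L@1, M@2, N@1, O@3: h1:11  h2:10  h3:9 — peak 11.

11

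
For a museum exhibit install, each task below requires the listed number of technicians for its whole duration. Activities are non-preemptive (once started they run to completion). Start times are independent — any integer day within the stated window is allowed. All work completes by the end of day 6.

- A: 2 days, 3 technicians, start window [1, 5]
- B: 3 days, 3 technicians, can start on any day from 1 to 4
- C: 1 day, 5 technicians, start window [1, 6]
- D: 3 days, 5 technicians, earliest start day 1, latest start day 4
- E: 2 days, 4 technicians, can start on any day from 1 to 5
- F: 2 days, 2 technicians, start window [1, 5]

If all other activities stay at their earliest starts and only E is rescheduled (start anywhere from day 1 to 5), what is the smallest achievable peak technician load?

18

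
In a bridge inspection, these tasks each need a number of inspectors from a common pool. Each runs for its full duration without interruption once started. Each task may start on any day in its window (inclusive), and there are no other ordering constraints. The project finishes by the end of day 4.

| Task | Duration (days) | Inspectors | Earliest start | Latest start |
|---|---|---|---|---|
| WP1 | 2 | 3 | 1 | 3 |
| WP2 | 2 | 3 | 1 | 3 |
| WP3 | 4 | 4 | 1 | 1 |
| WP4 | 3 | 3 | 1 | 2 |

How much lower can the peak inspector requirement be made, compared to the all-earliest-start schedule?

Early-start peak: d1:13  d2:13  d3:7  d4:4 ⇒ 13.
Leveled (WP1@1, WP2@3, WP3@1, WP4@1): d1:10  d2:10  d3:10  d4:7 ⇒ 10.
Reduction 13 − 10 = 3.

3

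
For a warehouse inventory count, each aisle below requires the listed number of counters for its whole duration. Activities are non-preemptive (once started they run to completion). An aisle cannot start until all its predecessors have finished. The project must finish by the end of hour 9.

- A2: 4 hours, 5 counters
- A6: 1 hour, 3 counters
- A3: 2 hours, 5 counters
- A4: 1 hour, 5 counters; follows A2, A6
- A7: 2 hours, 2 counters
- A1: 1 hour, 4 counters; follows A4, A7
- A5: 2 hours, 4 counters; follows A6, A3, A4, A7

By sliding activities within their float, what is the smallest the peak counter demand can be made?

8

Early-start (A2@1, A6@1, A3@1, A4@5, A7@1, A1@6, A5@6) gives peak 15: h1:15  h2:12  h3:5  h4:5  h5:5  h6:8  h7:4  h8:0  h9:0.
Shift A3→5, A4→7, A7→2, A1→8, A5→8.
Schedule A2@1, A6@1, A3@5, A4@7, A7@2, A1@8, A5@8: h1:8  h2:7  h3:7  h4:5  h5:5  h6:5  h7:5  h8:8  h9:4 — peak 8.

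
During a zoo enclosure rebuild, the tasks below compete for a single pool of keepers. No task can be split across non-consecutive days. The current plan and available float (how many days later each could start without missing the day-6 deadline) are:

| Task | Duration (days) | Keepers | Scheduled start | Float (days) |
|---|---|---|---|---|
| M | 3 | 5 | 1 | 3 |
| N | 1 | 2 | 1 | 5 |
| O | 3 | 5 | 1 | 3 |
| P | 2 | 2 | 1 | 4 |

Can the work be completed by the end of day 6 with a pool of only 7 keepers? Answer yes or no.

Schedule M@1, N@1, O@4, P@2: d1:7  d2:7  d3:7  d4:5  d5:5  d6:5 — peak 7 ≤ 7.

yes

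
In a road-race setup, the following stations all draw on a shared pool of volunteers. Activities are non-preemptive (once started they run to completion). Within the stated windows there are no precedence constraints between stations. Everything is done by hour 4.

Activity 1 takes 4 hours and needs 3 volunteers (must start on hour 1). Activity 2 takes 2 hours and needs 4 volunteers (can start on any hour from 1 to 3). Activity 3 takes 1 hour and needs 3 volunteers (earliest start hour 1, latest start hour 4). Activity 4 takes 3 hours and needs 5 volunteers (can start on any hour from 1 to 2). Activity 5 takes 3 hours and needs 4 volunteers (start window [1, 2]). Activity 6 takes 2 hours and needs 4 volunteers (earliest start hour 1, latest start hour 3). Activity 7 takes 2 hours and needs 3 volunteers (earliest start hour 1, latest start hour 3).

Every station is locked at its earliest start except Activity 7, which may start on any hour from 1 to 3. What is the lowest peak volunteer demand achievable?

23

Activity 7@1: h1:26  h2:23  h3:12  h4:3 → peak 26
Activity 7@2: h1:23  h2:23  h3:15  h4:3 → peak 23
Activity 7@3: h1:23  h2:20  h3:15  h4:6 → peak 23
Best is Activity 7@2, peak 23.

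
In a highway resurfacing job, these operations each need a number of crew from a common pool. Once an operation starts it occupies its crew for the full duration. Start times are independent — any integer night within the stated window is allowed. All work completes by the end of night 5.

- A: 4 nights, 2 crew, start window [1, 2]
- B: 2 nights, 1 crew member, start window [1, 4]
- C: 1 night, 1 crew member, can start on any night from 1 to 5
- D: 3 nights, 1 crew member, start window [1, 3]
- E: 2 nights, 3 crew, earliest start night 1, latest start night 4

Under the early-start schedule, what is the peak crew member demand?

8

Early-start schedule: A@1, B@1, C@1, D@1, E@1.
Load per night: night 1: 8, night 2: 7, night 3: 3, night 4: 2, night 5: 0.
Peak is 8.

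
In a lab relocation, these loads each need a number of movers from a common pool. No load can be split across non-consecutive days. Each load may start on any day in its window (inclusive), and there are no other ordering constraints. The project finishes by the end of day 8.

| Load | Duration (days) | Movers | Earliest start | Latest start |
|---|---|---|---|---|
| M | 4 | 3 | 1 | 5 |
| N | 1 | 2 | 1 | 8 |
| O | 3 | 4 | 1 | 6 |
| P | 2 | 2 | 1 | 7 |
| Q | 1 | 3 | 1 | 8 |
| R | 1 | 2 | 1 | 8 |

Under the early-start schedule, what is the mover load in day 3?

At early start, day 3 has: M, O.
Demand: 3 + 4 = 7.

7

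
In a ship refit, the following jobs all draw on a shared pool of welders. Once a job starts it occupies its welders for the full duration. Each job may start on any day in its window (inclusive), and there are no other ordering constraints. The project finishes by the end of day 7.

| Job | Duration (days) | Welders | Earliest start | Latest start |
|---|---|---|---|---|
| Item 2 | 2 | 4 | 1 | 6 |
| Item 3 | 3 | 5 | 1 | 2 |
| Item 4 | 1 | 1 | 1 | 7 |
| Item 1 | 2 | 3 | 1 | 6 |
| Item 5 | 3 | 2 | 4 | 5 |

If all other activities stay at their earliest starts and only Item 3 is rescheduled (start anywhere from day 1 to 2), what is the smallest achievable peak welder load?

Item 3@1: d1:13  d2:12  d3:5  d4:2  d5:2  d6:2  d7:0 → peak 13
Item 3@2: d1:8  d2:12  d3:5  d4:7  d5:2  d6:2  d7:0 → peak 12
Best is Item 3@2, peak 12.

12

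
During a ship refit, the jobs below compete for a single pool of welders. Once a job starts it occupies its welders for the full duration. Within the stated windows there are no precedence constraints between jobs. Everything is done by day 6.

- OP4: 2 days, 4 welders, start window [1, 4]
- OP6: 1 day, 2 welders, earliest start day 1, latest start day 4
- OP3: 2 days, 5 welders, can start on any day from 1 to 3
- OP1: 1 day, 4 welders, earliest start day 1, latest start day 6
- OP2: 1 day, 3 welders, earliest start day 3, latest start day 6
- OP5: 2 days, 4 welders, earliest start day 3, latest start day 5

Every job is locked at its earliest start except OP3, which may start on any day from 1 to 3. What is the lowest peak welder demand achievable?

12

OP3@1: d1:15  d2:9  d3:7  d4:4  d5:0  d6:0 → peak 15
OP3@2: d1:10  d2:9  d3:12  d4:4  d5:0  d6:0 → peak 12
OP3@3: d1:10  d2:4  d3:12  d4:9  d5:0  d6:0 → peak 12
Best is OP3@2, peak 12.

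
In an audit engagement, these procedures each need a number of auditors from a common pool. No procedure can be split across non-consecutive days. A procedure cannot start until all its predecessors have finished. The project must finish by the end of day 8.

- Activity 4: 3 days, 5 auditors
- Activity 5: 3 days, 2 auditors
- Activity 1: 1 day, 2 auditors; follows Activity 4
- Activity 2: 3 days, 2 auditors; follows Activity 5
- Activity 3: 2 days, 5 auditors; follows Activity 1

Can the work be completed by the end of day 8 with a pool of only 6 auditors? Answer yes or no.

no

The minimum achievable peak is 7; 6 < 7, so no feasible schedule stays within the cap.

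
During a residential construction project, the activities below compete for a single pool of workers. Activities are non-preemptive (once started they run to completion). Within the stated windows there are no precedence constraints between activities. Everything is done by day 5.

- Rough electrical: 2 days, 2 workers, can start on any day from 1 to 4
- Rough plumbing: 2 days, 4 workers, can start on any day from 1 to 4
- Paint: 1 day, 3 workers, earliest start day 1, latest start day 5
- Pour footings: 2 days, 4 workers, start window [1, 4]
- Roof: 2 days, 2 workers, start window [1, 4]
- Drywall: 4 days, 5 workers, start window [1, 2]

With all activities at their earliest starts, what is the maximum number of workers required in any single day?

Early-start schedule: Rough electrical@1, Rough plumbing@1, Paint@1, Pour footings@1, Roof@1, Drywall@1.
Load per day: day 1: 20, day 2: 17, day 3: 5, day 4: 5, day 5: 0.
Peak is 20.

20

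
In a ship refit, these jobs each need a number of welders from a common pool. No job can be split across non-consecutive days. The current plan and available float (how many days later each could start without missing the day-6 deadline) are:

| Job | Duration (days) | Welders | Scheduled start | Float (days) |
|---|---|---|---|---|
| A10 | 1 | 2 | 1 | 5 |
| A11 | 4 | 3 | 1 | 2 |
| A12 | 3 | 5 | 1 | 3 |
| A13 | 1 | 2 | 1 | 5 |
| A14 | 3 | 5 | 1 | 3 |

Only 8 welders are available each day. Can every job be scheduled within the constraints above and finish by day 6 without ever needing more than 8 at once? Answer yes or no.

Schedule A10@1, A11@2, A12@1, A13@6, A14@4: d1:7  d2:8  d3:8  d4:8  d5:8  d6:7 — peak 8 ≤ 8.

yes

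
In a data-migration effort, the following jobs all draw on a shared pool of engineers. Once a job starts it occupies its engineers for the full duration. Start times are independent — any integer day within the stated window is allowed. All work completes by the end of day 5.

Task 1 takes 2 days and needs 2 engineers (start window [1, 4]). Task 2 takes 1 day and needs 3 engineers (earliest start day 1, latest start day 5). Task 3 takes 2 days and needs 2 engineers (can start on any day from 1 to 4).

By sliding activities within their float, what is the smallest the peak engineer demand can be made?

Early-start (Task 1@1, Task 2@1, Task 3@1) gives peak 7: d1:7  d2:4  d3:0  d4:0  d5:0.
Shift Task 2→3, Task 3→4.
Schedule Task 1@1, Task 2@3, Task 3@4: d1:2  d2:2  d3:3  d4:2  d5:2 — peak 3.
Total engineer-days = 11 over 5 days ⇒ peak ≥ ⌈11/5⌉ = 3, so 3 is optimal.

3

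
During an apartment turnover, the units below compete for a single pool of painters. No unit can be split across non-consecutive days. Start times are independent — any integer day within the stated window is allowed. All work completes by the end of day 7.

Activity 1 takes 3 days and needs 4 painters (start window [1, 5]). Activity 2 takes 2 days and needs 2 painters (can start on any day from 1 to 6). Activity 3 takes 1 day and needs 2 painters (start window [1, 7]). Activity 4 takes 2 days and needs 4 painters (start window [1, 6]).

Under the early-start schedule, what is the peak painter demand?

Early-start schedule: Activity 1@1, Activity 2@1, Activity 3@1, Activity 4@1.
Load per day: day 1: 12, day 2: 10, day 3: 4, day 4: 0, day 5: 0, day 6: 0, day 7: 0.
Peak is 12.

12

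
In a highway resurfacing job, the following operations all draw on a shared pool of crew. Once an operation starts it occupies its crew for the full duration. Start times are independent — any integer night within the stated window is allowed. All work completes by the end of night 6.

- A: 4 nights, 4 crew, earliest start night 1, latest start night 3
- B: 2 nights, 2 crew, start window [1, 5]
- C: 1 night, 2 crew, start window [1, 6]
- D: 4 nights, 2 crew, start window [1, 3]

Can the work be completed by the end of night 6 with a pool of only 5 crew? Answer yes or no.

The minimum achievable peak is 6; 5 < 6, so no feasible schedule stays within the cap.

no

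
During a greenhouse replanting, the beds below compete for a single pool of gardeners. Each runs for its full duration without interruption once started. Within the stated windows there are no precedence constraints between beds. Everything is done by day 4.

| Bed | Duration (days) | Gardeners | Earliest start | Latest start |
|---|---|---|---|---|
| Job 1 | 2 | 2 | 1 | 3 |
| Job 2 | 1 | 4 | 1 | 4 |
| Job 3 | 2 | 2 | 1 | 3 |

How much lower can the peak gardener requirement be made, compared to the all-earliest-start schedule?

4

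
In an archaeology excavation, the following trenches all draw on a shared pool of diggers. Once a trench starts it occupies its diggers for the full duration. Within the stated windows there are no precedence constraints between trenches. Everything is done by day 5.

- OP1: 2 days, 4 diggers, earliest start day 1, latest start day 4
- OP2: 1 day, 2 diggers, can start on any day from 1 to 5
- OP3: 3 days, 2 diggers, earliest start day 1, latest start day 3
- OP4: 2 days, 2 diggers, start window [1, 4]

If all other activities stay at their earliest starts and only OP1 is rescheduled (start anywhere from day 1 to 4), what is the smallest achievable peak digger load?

OP1@1: d1:10  d2:8  d3:2  d4:0  d5:0 → peak 10
OP1@2: d1:6  d2:8  d3:6  d4:0  d5:0 → peak 8
OP1@3: d1:6  d2:4  d3:6  d4:4  d5:0 → peak 6
OP1@4: d1:6  d2:4  d3:2  d4:4  d5:4 → peak 6
Best is OP1@3, peak 6.

6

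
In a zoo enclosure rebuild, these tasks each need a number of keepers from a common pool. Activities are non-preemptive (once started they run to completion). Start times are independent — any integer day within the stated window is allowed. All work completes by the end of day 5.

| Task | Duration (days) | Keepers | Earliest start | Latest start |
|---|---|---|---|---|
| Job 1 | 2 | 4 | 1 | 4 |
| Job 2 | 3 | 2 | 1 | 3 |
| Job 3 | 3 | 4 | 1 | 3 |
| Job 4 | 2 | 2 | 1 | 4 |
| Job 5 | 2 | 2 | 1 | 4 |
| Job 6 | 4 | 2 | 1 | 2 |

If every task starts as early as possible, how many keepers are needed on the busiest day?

16

Early-start schedule: Job 1@1, Job 2@1, Job 3@1, Job 4@1, Job 5@1, Job 6@1.
Load per day: day 1: 16, day 2: 16, day 3: 8, day 4: 2, day 5: 0.
Peak is 16.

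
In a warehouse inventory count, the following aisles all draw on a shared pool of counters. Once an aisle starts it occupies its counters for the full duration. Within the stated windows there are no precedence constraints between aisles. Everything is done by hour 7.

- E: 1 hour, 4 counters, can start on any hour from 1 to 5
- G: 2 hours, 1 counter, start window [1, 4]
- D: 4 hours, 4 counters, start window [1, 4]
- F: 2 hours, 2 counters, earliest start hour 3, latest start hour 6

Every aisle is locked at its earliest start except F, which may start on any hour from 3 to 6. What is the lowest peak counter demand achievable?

9

F@3: h1:9  h2:5  h3:6  h4:6  h5:0  h6:0  h7:0 → peak 9
F@4: h1:9  h2:5  h3:4  h4:6  h5:2  h6:0  h7:0 → peak 9
F@5: h1:9  h2:5  h3:4  h4:4  h5:2  h6:2  h7:0 → peak 9
F@6: h1:9  h2:5  h3:4  h4:4  h5:0  h6:2  h7:2 → peak 9
Best is F@3, peak 9.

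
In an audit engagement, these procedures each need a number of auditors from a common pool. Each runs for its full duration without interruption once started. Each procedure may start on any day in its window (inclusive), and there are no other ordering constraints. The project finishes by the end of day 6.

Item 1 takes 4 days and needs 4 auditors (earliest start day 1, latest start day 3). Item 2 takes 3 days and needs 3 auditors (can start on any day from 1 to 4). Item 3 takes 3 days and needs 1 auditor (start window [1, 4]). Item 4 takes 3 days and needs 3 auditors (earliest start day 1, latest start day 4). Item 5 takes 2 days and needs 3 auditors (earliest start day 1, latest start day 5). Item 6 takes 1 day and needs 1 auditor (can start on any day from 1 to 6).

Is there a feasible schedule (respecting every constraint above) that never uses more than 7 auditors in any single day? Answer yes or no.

no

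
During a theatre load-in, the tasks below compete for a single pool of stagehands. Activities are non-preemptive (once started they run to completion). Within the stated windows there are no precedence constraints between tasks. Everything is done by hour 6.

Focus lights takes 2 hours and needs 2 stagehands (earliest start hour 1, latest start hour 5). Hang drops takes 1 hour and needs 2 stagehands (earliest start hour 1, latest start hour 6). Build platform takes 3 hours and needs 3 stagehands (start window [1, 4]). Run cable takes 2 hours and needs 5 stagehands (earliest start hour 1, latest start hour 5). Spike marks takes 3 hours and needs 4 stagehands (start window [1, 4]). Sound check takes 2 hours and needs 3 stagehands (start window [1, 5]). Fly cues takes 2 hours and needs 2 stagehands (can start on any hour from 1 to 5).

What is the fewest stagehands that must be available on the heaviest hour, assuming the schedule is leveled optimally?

8

Early-start (Focus lights@1, Hang drops@1, Build platform@1, Run cable@1, Spike marks@1, Sound check@1, Fly cues@1) gives peak 21: h1:21  h2:19  h3:7  h4:0  h5:0  h6:0.
Shift Hang drops→4, Build platform→4, Run cable→5, Sound check→3.
Schedule Focus lights@1, Hang drops@4, Build platform@4, Run cable@5, Spike marks@1, Sound check@3, Fly cues@1: h1:8  h2:8  h3:7  h4:8  h5:8  h6:8 — peak 8.
Total stagehand-hours = 47 over 6 hours ⇒ peak ≥ ⌈47/6⌉ = 8, so 8 is optimal.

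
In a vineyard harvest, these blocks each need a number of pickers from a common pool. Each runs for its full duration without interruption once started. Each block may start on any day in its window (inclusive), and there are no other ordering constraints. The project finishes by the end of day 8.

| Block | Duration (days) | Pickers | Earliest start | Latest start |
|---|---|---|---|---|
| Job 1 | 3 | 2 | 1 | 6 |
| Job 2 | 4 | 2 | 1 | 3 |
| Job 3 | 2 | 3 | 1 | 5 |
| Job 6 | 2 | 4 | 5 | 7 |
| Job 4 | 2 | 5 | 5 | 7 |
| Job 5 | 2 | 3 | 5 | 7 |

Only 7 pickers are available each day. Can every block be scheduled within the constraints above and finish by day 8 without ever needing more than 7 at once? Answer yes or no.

Schedule Job 1@1, Job 2@1, Job 3@1, Job 6@5, Job 4@7, Job 5@5: d1:7  d2:7  d3:4  d4:2  d5:7  d6:7  d7:5  d8:5 — peak 7 ≤ 7.

yes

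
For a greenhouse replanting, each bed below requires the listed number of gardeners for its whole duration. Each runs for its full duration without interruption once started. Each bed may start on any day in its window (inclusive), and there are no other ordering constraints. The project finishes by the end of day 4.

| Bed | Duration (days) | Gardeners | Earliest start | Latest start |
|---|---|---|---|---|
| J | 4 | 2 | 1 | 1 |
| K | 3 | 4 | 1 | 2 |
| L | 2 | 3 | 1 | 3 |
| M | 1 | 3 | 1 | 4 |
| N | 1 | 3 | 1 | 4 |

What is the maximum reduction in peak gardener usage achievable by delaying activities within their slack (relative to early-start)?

6

Early-start peak: d1:15  d2:9  d3:6  d4:2 ⇒ 15.
Leveled (J@1, K@1, L@1, M@3, N@4): d1:9  d2:9  d3:9  d4:5 ⇒ 9.
Reduction 15 − 9 = 6.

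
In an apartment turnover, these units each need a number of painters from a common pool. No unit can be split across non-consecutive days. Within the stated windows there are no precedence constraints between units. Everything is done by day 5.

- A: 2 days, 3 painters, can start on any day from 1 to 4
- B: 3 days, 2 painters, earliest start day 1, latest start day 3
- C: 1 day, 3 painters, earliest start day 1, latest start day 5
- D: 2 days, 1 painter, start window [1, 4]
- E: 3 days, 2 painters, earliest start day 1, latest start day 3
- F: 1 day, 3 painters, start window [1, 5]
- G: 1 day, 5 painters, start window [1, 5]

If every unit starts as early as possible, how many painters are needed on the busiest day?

Early-start schedule: A@1, B@1, C@1, D@1, E@1, F@1, G@1.
Load per day: day 1: 19, day 2: 8, day 3: 4, day 4: 0, day 5: 0.
Peak is 19.

19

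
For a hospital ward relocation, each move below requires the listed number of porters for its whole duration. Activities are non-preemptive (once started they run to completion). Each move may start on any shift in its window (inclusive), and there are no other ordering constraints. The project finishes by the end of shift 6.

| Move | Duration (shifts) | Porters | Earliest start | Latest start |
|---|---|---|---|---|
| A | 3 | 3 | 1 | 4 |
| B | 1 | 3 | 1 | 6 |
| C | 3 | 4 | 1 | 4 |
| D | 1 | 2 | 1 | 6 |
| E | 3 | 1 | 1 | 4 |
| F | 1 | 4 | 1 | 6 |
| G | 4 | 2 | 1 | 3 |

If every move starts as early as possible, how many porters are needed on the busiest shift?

Early-start schedule: A@1, B@1, C@1, D@1, E@1, F@1, G@1.
Load per shift: shift 1: 19, shift 2: 10, shift 3: 10, shift 4: 2, shift 5: 0, shift 6: 0.
Peak is 19.

19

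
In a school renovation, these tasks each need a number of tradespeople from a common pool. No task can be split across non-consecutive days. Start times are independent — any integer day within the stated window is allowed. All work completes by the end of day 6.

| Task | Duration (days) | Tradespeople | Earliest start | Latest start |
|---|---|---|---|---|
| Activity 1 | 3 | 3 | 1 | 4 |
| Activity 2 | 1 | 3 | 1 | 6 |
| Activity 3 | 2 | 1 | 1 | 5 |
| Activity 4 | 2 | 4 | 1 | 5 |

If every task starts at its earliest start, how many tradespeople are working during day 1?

11

At early start, day 1 has: Activity 1, Activity 2, Activity 3, Activity 4.
Demand: 3 + 3 + 1 + 4 = 11.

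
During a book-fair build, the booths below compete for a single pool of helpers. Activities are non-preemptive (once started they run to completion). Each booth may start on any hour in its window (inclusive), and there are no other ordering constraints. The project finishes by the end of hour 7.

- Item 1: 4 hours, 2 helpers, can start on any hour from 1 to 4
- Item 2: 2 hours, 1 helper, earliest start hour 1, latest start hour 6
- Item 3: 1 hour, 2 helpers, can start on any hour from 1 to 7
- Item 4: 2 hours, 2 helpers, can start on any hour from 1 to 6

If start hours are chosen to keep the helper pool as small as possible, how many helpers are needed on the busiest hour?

3

Early-start (Item 1@1, Item 2@1, Item 3@1, Item 4@1) gives peak 7: h1:7  h2:5  h3:2  h4:2  h5:0  h6:0  h7:0.
Shift Item 3→5, Item 4→6.
Schedule Item 1@1, Item 2@1, Item 3@5, Item 4@6: h1:3  h2:3  h3:2  h4:2  h5:2  h6:2  h7:2 — peak 3.
Total helper-hours = 16 over 7 hours ⇒ peak ≥ ⌈16/7⌉ = 3, so 3 is optimal.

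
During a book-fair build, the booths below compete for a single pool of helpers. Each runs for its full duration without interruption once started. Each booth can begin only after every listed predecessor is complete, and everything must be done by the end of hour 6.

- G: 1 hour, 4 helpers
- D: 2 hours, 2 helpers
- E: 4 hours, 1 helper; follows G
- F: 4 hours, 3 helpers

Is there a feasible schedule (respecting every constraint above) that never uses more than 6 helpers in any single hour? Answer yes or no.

Schedule G@1, D@1, E@2, F@2: h1:6  h2:6  h3:4  h4:4  h5:4  h6:0 — peak 6 ≤ 6.

yes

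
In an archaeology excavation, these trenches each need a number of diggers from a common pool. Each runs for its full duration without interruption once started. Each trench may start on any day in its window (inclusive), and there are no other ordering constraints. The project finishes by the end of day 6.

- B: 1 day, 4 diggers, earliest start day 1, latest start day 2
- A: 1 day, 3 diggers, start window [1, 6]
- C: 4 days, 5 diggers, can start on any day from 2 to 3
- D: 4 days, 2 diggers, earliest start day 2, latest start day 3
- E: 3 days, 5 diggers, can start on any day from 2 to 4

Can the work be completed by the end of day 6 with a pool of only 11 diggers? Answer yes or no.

no

The minimum achievable peak is 12; 11 < 12, so no feasible schedule stays within the cap.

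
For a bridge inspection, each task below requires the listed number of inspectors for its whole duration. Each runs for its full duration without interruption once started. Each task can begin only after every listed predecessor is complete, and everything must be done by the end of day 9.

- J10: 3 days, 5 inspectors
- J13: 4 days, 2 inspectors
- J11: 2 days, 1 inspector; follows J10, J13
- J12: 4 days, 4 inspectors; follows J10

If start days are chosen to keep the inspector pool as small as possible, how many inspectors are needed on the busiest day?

6

Early-start (J10@1, J13@1, J11@5, J12@4) gives peak 7: d1:7  d2:7  d3:7  d4:6  d5:5  d6:5  d7:4  d8:0  d9:0.
Shift J13→4, J11→8.
Schedule J10@1, J13@4, J11@8, J12@4: d1:5  d2:5  d3:5  d4:6  d5:6  d6:6  d7:6  d8:1  d9:1 — peak 6.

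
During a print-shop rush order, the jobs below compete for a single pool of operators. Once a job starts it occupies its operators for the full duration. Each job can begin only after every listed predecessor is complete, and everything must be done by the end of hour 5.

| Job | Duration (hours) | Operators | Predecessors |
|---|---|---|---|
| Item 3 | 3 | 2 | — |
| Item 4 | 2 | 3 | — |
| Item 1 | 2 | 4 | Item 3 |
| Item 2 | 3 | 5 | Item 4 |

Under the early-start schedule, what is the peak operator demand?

Early-start schedule: Item 3@1, Item 4@1, Item 1@4, Item 2@3.
Load per hour: hour 1: 5, hour 2: 5, hour 3: 7, hour 4: 9, hour 5: 9.
Peak is 9.

9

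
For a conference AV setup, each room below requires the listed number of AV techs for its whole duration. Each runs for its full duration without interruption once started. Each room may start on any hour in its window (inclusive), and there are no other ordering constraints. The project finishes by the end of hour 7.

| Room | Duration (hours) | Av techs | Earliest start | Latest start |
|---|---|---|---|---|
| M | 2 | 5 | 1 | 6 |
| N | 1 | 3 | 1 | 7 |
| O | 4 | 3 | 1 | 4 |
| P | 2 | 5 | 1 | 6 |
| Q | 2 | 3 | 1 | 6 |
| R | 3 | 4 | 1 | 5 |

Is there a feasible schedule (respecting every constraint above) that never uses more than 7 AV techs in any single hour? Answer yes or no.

Total AV tech-hours = 53; over 7 hours the average is 53/7 > 7, so some hour must exceed 7.

no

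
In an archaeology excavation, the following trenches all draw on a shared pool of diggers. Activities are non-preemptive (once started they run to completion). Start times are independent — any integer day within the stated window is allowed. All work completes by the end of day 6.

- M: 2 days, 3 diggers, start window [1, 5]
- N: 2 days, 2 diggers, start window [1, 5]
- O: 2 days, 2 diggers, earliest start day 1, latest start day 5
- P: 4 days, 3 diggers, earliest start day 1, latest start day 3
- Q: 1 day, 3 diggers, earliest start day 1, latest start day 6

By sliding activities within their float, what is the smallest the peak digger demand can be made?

6

Early-start (M@1, N@1, O@1, P@1, Q@1) gives peak 13: d1:13  d2:10  d3:3  d4:3  d5:0  d6:0.
Shift O→3, P→3, Q→5.
Schedule M@1, N@1, O@3, P@3, Q@5: d1:5  d2:5  d3:5  d4:5  d5:6  d6:3 — peak 6.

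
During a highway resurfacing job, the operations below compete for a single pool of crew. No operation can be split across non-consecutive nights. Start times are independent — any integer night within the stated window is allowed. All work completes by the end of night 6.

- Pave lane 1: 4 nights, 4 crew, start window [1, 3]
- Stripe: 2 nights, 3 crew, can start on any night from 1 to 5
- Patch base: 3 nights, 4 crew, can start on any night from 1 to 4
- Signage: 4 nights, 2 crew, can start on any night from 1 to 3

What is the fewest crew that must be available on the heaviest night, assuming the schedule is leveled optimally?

Early-start (Pave lane 1@1, Stripe@1, Patch base@1, Signage@1) gives peak 13: n1:13  n2:13  n3:10  n4:6  n5:0  n6:0.
Shift Patch base→3.
Schedule Pave lane 1@1, Stripe@1, Patch base@3, Signage@1: n1:9  n2:9  n3:10  n4:10  n5:4  n6:0 — peak 10.

10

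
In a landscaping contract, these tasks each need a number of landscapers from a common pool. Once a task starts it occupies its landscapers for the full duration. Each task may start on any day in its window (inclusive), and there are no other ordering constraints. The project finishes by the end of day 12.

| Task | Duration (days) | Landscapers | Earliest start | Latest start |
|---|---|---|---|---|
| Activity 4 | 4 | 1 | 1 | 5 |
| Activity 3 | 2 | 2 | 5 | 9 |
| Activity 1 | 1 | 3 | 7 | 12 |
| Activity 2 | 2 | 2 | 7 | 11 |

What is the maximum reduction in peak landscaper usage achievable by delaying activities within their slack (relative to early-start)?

Early-start peak: d1:1  d2:1  d3:1  d4:1  d5:2  d6:2  d7:5  d8:2  d9:0  d10:0  d11:0  d12:0 ⇒ 5.
Leveled (Activity 4@1, Activity 3@5, Activity 1@7, Activity 2@8): d1:1  d2:1  d3:1  d4:1  d5:2  d6:2  d7:3  d8:2  d9:2  d10:0  d11:0  d12:0 ⇒ 3.
Reduction 5 − 3 = 2.

2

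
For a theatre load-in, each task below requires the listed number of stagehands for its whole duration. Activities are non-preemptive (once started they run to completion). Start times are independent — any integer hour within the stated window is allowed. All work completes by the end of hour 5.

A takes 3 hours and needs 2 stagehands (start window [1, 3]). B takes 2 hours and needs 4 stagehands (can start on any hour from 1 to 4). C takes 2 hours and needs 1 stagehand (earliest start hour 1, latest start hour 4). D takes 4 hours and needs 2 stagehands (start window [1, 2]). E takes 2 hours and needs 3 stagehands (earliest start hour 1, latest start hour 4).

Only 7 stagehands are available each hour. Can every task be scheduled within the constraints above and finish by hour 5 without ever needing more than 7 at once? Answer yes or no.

yes

Schedule A@1, B@4, C@3, D@1, E@1: h1:7  h2:7  h3:5  h4:7  h5:4 — peak 7 ≤ 7.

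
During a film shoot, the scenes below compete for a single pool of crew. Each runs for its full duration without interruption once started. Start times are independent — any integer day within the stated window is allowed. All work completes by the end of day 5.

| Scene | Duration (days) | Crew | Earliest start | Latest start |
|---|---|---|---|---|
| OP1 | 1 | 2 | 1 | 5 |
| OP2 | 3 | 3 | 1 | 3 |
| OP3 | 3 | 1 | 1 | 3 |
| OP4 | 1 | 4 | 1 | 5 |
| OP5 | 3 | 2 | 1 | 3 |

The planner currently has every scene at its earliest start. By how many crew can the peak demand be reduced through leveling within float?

6

Early-start peak: d1:12  d2:6  d3:6  d4:0  d5:0 ⇒ 12.
Leveled (OP1@1, OP2@1, OP3@1, OP4@4, OP5@2): d1:6  d2:6  d3:6  d4:6  d5:0 ⇒ 6.
Reduction 12 − 6 = 6.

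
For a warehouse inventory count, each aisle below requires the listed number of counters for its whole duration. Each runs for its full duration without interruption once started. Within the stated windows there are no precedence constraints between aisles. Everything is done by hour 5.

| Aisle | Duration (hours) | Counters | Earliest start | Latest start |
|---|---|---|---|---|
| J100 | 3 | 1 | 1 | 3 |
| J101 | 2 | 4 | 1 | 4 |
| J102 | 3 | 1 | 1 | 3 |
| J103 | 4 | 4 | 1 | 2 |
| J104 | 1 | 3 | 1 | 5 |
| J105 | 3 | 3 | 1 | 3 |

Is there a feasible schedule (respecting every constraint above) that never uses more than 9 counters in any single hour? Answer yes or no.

yes

Schedule J100@1, J101@1, J102@3, J103@1, J104@5, J105@3: h1:9  h2:9  h3:9  h4:8  h5:7 — peak 9 ≤ 9.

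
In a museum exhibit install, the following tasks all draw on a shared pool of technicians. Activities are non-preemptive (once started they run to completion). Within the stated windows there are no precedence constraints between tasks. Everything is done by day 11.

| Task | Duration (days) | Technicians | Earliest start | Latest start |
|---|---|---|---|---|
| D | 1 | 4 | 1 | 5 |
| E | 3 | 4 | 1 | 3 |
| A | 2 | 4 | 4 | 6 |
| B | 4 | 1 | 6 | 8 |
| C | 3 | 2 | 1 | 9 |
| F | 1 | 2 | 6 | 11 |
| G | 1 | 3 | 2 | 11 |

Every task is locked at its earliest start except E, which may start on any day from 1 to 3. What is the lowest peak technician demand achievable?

E@1: d1:10  d2:9  d3:6  d4:4  d5:4  d6:3  d7:1  d8:1  d9:1  d10:0  d11:0 → peak 10
E@2: d1:6  d2:9  d3:6  d4:8  d5:4  d6:3  d7:1  d8:1  d9:1  d10:0  d11:0 → peak 9
E@3: d1:6  d2:5  d3:6  d4:8  d5:8  d6:3  d7:1  d8:1  d9:1  d10:0  d11:0 → peak 8
Best is E@3, peak 8.

8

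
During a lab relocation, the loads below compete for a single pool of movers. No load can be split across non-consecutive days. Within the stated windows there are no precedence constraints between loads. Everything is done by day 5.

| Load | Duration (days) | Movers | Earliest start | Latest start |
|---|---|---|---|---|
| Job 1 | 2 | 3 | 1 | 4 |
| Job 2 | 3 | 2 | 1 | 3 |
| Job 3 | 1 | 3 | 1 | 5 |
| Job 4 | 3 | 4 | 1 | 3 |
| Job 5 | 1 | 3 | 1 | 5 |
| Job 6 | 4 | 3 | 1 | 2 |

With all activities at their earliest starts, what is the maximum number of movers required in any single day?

18

Early-start schedule: Job 1@1, Job 2@1, Job 3@1, Job 4@1, Job 5@1, Job 6@1.
Load per day: day 1: 18, day 2: 12, day 3: 9, day 4: 3, day 5: 0.
Peak is 18.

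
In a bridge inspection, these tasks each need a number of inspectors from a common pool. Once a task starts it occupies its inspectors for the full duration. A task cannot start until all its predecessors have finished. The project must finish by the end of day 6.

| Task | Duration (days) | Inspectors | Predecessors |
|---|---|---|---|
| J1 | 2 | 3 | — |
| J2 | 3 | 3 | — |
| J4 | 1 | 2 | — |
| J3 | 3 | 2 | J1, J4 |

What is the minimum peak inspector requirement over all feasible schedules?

Early-start (J1@1, J2@1, J4@1, J3@3) gives peak 8: d1:8  d2:6  d3:5  d4:2  d5:2  d6:0.
Shift J2→3.
Schedule J1@1, J2@3, J4@1, J3@3: d1:5  d2:3  d3:5  d4:5  d5:5  d6:0 — peak 5.

5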